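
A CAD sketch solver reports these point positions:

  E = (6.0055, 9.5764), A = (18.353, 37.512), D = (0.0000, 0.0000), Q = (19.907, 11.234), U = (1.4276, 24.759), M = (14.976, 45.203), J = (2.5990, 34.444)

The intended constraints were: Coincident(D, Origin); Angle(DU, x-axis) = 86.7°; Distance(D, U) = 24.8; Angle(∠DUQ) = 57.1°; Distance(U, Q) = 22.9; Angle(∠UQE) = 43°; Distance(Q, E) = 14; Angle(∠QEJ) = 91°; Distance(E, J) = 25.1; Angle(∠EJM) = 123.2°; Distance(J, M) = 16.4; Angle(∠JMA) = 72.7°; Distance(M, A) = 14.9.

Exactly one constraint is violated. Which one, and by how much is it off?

Distance(M, A) = 14.9 — off by 6.50.

D = (0.00, 0.00) ✓; DU at 86.70° ✓; |DU| = 24.80 ✓; ∠DUQ = 57.10° ✓; |UQ| = 22.90 ✓; ∠UQE = 43.00° ✓; |QE| = 14.00 ✓; ∠QEJ = 91.00° ✓; |EJ| = 25.10 ✓; ∠EJM = 123.2° ✓; |JM| = 16.40 ✓; ∠JMA = 72.71° ✓; |MA| = 8.400 ✗.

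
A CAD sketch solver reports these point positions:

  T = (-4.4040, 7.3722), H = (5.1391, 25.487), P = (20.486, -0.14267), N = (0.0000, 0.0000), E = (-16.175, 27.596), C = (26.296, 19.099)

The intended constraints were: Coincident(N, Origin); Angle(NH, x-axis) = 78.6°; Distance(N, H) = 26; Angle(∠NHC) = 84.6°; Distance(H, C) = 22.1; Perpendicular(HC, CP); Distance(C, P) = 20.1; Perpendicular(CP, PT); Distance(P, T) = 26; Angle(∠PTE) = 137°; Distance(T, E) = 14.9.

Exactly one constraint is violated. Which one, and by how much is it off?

Distance(T, E) = 14.9 — off by 8.50.

N = (0.00, 0.00) ✓; NH at 78.60° ✓; |NH| = 26.00 ✓; ∠NHC = 84.60° ✓; |HC| = 22.10 ✓; ∠(HC, CP) = 90.00° ✓; |CP| = 20.10 ✓; ∠(CP, PT) = 90.00° ✓; |PT| = 26.00 ✓; ∠PTE = 137.0° ✓; |TE| = 23.40 ✗.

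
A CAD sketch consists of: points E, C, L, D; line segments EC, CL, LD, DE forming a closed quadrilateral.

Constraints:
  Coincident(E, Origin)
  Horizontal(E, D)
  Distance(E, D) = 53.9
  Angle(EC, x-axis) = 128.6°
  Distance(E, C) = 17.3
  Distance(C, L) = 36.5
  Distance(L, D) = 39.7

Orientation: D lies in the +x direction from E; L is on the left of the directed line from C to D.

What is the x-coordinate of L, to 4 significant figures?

23.62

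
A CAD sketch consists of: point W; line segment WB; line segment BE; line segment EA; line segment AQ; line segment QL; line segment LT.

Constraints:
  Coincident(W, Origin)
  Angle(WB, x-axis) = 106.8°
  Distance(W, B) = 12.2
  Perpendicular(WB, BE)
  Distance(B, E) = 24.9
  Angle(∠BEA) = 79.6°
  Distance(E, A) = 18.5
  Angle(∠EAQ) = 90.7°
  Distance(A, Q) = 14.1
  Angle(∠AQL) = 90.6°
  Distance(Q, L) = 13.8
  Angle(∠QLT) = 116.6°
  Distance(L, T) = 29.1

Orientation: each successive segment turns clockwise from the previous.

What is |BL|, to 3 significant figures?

10.1

W is at the origin; WB runs at 106.8° with length 12.2, so B = (-3.53, 11.7). WB is perpendicular to BE, so BE runs at 16.8°; with |BE| = 24.9, E = (20.3, 18.9). ∠BEA = 79.6° gives EA at -83.6° from the x-axis; with |EA| = 18.5, A = (22.4, 0.491). ∠EAQ = 90.7° gives AQ at -173° from the x-axis; with |AQ| = 14.1, Q = (8.38, -1.25). ∠AQL = 90.6° gives QL at 97.7° from the x-axis; with |QL| = 13.8, L = (6.53, 12.4). Then |BL| = |L − B| = 10.1.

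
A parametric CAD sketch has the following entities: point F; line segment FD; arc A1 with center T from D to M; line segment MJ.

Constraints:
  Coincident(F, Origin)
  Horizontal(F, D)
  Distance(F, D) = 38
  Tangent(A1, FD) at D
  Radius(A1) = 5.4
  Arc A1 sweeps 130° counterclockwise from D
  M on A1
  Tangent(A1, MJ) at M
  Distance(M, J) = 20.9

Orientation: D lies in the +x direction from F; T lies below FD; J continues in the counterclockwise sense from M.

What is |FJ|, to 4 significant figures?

53.44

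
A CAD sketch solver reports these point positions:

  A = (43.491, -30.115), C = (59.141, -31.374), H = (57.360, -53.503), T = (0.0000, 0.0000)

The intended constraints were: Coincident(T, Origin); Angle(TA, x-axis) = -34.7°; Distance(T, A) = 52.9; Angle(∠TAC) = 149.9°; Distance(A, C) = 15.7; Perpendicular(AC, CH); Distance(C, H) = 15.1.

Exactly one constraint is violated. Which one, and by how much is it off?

Distance(C, H) = 15.1 — off by 7.10.

T = (0.00, 0.00) ✓; TA at -34.70° ✓; |TA| = 52.90 ✓; ∠TAC = 149.9° ✓; |AC| = 15.70 ✓; ∠(AC, CH) = 90.00° ✓; |CH| = 22.20 ✗.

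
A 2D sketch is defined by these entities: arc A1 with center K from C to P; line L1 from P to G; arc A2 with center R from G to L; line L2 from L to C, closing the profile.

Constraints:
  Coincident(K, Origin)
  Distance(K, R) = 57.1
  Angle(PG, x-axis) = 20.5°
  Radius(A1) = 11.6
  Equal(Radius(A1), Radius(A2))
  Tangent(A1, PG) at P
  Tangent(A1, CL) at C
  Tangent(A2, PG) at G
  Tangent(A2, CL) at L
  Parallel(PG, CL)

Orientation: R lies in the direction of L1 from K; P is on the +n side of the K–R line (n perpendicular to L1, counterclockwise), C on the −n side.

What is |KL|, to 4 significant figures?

58.27

Tangency of A1 to both parallel lines with radius 11.6 puts P and C at K ± 11.6·n: P = (-4.062, 10.87), C = (4.062, -10.87). Equal radii place G and L the same way about R: G = R + 11.6·n = (49.42, 30.86), L = R − 11.6·n = (57.55, 9.131). Then |KL| = |L − K| = 58.27.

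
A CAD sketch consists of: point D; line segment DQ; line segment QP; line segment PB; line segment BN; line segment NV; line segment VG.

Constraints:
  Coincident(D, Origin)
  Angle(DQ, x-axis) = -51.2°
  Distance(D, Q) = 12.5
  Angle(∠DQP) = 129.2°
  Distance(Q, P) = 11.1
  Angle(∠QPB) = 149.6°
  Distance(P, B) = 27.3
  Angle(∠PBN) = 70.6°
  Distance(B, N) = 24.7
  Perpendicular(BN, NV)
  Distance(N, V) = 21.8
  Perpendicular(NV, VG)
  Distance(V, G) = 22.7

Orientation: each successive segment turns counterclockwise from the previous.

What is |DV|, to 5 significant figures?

10.201

D is at the origin; DQ runs at -51.2° with length 12.5, so Q = (7.8325, -9.7417). ∠DQP = 129.2° gives QP at -0.40000° from the x-axis; with |QP| = 11.1, P = (18.932, -9.8192). ∠QPB = 149.6° gives PB at 30.000° from the x-axis; with |PB| = 27.3, B = (42.575, 3.8308). ∠PBN = 70.6° gives BN at 139.40° from the x-axis; with |BN| = 24.7, N = (23.821, 19.905). BN ⟂ NV, so NV runs at -130.60°; with |NV| = 21.8, V = (9.6339, 3.3528). Then |DV| = |V − D| = 10.201.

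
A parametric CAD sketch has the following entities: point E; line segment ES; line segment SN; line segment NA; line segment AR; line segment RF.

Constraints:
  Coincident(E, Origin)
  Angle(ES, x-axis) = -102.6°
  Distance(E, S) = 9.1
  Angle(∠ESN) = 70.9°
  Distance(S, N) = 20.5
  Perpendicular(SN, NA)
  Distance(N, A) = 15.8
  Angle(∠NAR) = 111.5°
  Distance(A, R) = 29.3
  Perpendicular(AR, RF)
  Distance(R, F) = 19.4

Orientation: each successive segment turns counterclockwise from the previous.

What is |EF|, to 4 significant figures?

16.85

∠NAR = 111.5° gives AR at 165.0° from the x-axis; with |AR| = 29.3, R = (-11.71, 16.72). AR is perpendicular to RF, so RF runs at -105.0°; with |RF| = 19.4, F = (-16.73, -2.017). Then |EF| = |F − E| = 16.85.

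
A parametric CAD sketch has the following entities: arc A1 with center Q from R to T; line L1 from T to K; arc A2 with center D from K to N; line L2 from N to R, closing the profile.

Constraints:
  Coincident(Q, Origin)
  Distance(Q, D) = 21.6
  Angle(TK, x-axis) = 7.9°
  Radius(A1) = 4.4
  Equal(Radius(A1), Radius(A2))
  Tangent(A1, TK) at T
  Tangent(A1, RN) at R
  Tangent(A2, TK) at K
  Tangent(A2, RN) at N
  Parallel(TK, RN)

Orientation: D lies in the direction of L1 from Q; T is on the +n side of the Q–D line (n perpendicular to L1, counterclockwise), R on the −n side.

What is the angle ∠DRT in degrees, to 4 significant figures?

78.49°

Q is at the origin and D lies 21.6 along u from Q, so D = 21.6·u = (21.40, 2.969). Tangency of A1 to both parallel lines with radius 4.4 puts T and R at Q ± 4.4·n: T = (-0.6048, 4.358), R = (0.6048, -4.358). Then cos ∠DRT = RD·RT / (|RD||RT|), giving 78.49°.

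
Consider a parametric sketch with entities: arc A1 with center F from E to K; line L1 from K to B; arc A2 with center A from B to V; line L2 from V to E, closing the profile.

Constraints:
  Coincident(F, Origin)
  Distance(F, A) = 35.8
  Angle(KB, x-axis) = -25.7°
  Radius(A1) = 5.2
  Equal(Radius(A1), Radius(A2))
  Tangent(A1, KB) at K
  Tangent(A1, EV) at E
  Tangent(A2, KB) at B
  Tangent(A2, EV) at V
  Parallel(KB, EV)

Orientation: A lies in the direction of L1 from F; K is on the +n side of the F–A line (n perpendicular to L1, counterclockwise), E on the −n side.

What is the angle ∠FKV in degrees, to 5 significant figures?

73.801°

Tangency of A1 to both parallel lines with radius 5.2 puts K and E at F ± 5.2·n: K = (2.2550, 4.6856), E = (-2.2550, -4.6856). Equal radii place B and V the same way about A: B = A + 5.2·n = (34.514, -10.839), V = A − 5.2·n = (30.004, -20.211). Then cos ∠FKV = KF·KV / (|KF||KV|), giving 73.801°.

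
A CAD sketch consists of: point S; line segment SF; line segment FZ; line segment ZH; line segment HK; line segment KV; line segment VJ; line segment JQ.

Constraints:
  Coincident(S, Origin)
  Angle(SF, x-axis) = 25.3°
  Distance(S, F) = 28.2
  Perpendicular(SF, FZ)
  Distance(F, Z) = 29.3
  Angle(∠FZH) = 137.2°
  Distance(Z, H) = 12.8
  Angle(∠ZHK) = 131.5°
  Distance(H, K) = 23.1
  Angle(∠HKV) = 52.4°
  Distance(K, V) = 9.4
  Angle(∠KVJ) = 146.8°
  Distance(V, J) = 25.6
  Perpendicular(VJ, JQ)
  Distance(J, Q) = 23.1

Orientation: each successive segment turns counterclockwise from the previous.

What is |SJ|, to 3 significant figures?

35.2

S is at the origin; SF runs at 25.3° with length 28.2, so F = (25.5, 12.1). The perpendicularity gives FZ at right angles to SF, so FZ runs at 115°; with |FZ| = 29.3, Z = (13.0, 38.5). ∠FZH = 137.2° gives ZH at 158° from the x-axis; with |ZH| = 12.8, H = (1.10, 43.3). ∠ZHK = 131.5° gives HK at -153° from the x-axis; with |HK| = 23.1, K = (-19.6, 33.0). ∠HKV = 52.4° gives KV at -25.8° from the x-axis; with |KV| = 9.4, V = (-11.1, 28.9). ∠KVJ = 146.8° gives VJ at 7.40° from the x-axis; with |VJ| = 25.6, J = (14.3, 32.2). Then |SJ| = |J − S| = 35.2.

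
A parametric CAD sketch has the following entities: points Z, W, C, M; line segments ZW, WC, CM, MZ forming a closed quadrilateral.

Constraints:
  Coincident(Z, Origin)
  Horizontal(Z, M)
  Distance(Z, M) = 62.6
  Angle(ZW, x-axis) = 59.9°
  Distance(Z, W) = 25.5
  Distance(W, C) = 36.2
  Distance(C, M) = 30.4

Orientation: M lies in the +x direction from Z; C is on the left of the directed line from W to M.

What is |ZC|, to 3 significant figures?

55.6

Z is at the origin; Z and M share the same y with |ZM| = 62.6 and M in +x, so M = (62.6, 0). ZW runs at 59.9° with |ZW| = 25.5, so W = (12.8, 22.1). C is determined by |WC| = 36.2 and |CM| = 30.4 together: it lies at the intersection of circle(W, 36.2) and circle(M, 30.4). With |WM| = 54.5, the foot of the radical line on WM is 30.8 from W and the perpendicular offset is √(36.2² − 30.8²) = 19.0. Taking the left-of-WM solution: C = (48.6, 27.0).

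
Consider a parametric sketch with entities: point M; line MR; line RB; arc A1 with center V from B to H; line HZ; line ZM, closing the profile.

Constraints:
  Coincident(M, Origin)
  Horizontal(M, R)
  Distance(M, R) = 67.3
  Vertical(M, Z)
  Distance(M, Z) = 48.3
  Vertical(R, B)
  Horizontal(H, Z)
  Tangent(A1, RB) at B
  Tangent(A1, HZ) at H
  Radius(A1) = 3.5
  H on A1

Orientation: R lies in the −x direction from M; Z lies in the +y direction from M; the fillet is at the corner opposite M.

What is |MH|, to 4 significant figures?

80.02

M is at the origin; MR is horizontal with |MR| = 67.3 and R on the −x side, so R = (-67.30, 0.000). M and Z share the same x with |MZ| = 48.3 and Z on the +y side, so Z = (0.000, 48.30). The virtual corner opposite M is at (-67.30, 48.30). The tangent condition forces VB to be normal to RB and A1 meets HZ tangentially, so VH is at right angles to HZ, with radius 3.5, so the center V sits 3.5 in from both sides at V = (-63.80, 44.80). That places the tangent points at B = (-67.30, 44.80) on RB and H = (-63.80, 48.30) on HZ. Then |MH| = |H − M| = 80.02.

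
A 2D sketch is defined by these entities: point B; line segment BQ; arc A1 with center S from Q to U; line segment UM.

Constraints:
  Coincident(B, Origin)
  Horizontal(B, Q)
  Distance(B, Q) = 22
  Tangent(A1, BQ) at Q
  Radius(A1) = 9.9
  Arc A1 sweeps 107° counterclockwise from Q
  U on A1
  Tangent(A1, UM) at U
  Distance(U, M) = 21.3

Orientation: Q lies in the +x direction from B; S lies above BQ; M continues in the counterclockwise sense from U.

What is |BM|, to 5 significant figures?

41.676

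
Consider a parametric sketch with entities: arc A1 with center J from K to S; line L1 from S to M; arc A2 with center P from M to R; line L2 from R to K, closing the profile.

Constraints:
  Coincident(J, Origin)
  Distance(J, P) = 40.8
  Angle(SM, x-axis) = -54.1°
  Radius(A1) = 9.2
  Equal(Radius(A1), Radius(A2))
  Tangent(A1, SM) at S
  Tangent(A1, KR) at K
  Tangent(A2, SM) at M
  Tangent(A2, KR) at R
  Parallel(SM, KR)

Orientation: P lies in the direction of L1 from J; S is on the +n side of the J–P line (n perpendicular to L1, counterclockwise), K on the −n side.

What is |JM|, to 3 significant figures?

41.8

The slot axis is L1's direction at -54.1°, so u = (cos -54.1°, sin -54.1°) = (0.586, -0.810) and n = (−sin -54.1°, cos -54.1°) = (0.810, 0.586). J is at the origin and P lies 40.8 along u from J, so P = 40.8·u = (23.9, -33.0). Tangency of A1 to both parallel lines with radius 9.2 puts S and K at J ± 9.2·n: S = (7.45, 5.39), K = (-7.45, -5.39). Equal radii place M and R the same way about P: M = P + 9.2·n = (31.4, -27.7), R = P − 9.2·n = (16.5, -38.4). Then |JM| = |M − J| = 41.8.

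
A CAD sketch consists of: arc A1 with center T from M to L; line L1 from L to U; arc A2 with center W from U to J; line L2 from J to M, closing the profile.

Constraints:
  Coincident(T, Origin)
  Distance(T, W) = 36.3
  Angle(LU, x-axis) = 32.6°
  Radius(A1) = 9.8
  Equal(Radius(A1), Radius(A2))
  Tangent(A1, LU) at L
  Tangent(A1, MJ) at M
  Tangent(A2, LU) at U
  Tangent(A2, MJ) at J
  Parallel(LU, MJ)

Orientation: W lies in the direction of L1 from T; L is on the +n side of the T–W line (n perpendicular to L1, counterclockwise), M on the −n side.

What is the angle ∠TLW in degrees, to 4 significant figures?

74.89°

The slot axis is L1's direction at 32.6°, so u = (cos 32.6°, sin 32.6°) = (0.8425, 0.5388) and n = (−sin 32.6°, cos 32.6°) = (-0.5388, 0.8425). T is at the origin and W lies 36.3 along u from T, so W = 36.3·u = (30.58, 19.56). Tangency of A1 to both parallel lines with radius 9.8 puts L and M at T ± 9.8·n: L = (-5.280, 8.256), M = (5.280, -8.256). Then cos ∠TLW = LT·LW / (|LT||LW|), giving 74.89°.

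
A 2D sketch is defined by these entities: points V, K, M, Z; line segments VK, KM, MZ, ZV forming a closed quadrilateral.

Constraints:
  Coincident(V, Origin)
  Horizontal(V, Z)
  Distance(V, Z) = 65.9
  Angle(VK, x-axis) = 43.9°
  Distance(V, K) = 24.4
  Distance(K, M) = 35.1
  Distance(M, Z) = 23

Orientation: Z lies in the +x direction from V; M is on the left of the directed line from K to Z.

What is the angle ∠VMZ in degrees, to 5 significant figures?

105.59°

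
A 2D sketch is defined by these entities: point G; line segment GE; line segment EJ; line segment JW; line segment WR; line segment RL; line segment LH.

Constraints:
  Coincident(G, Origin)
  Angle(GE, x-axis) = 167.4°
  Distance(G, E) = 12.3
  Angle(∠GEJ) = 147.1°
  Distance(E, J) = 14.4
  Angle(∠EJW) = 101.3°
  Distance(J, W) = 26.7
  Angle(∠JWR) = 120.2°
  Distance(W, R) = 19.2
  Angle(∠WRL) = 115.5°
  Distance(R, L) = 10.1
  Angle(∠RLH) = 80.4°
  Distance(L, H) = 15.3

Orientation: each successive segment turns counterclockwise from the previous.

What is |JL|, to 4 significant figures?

39.53

G is at the origin; GE runs at 167.4° with length 12.3, so E = (-12.00, 2.683). ∠GEJ = 147.1° gives EJ at -159.7° from the x-axis; with |EJ| = 14.4, J = (-25.51, -2.313). ∠EJW = 101.3° gives JW at -81.00° from the x-axis; with |JW| = 26.7, W = (-21.33, -28.68). ∠JWR = 120.2° gives WR at -21.20° from the x-axis; with |WR| = 19.2, R = (-3.432, -35.63). ∠WRL = 115.5° gives RL at 43.30° from the x-axis; with |RL| = 10.1, L = (3.919, -28.70). Then |JL| = |L − J| = 39.53.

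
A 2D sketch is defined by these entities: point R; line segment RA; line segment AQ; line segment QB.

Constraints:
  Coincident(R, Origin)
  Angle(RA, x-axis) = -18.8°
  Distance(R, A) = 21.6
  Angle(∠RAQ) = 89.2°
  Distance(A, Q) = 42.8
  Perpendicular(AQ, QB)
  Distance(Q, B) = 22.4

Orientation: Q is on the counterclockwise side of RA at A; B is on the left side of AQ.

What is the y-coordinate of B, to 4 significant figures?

40.67

R is at the origin; RA runs at -18.8° with length 21.6, so A = 21.6·(cos -18.8°, sin -18.8°) = (20.45, -6.961). ∠RAQ = 89.2°, so AQ runs at -18.8° + (180° − 89.2°) = 72.00° from the x-axis; with |AQ| = 42.8, Q = A + 42.8·(cos 72.00°, sin 72.00°) = (33.67, 33.74). AQ ⟂ QB; with |QB| = 22.4 on the left of AQ, B = Q + 22.4·(-0.9511, 0.3090) = (12.37, 40.67). So B.y = 40.67.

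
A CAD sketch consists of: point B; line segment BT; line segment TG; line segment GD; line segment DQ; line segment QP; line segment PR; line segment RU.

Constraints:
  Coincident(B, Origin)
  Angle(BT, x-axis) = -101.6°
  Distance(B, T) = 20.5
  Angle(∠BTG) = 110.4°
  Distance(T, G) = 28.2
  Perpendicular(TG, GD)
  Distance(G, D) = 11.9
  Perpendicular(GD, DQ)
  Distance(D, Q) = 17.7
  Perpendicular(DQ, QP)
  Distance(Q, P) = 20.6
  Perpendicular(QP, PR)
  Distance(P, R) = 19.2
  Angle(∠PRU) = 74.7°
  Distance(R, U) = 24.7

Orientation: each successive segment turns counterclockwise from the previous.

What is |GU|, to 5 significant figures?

15.935

B is at the origin; BT runs at -101.6° with length 20.5, so T = (-4.1221, -20.081). ∠BTG = 110.4° gives TG at -32.000° from the x-axis; with |TG| = 28.2, G = (19.793, -35.025). TG ⟂ GD, so GD runs at 58.000°; with |GD| = 11.9, D = (26.099, -24.933). GD is perpendicular to DQ, so DQ runs at 148.00°; with |DQ| = 17.7, Q = (11.088, -15.554). DQ is perpendicular to QP, so QP runs at -122.00°; with |QP| = 20.6, P = (0.17211, -33.023). The perpendicularity gives PR at right angles to QP, so PR runs at -32.000°; with |PR| = 19.2, R = (16.455, -43.198). ∠PRU = 74.7° gives RU at 73.300° from the x-axis; with |RU| = 24.7, U = (23.552, -19.540). Then |GU| = |U − G| = 15.935.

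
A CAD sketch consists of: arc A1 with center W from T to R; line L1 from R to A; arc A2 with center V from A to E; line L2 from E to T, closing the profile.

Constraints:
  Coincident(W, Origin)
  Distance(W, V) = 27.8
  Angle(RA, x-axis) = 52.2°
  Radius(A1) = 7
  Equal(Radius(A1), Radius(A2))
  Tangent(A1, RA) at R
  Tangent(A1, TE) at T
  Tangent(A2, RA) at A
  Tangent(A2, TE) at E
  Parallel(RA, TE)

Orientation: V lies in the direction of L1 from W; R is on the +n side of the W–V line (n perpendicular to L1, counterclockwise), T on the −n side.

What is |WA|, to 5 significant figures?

28.668

Tangency of A1 to both parallel lines with radius 7.0 puts R and T at W ± 7.0·n: R = (-5.5311, 4.2903), T = (5.5311, -4.2903). Equal radii place A and E the same way about V: A = V + 7.0·n = (11.508, 26.257), E = V − 7.0·n = (22.570, 17.676). Then |WA| = |A − W| = 28.668.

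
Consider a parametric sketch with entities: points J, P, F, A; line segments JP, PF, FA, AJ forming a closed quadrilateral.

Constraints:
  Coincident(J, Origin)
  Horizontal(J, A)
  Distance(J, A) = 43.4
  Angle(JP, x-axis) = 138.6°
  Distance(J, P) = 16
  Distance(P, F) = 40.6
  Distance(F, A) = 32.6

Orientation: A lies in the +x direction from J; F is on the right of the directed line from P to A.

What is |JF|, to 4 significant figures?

24.67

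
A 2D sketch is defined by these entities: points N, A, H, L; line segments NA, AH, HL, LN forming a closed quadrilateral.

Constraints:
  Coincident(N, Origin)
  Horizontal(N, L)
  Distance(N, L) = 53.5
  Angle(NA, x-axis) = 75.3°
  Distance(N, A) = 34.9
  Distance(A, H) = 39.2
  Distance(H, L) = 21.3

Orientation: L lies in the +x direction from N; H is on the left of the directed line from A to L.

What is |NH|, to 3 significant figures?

49.6

N is at the origin; NL is horizontal with |NL| = 53.5 and L in +x, so L = (53.5, 0). NA runs at 75.3° with |NA| = 34.9, so A = (8.86, 33.8). H is determined by |AH| = 39.2 and |HL| = 21.3 together: it lies at the intersection of circle(A, 39.2) and circle(L, 21.3). With |AL| = 56.0, the foot of the radical line on AL is 37.7 from A and the perpendicular offset is √(39.2² − 37.7²) = 10.9. Taking the left-of-AL solution: H = (45.5, 19.7).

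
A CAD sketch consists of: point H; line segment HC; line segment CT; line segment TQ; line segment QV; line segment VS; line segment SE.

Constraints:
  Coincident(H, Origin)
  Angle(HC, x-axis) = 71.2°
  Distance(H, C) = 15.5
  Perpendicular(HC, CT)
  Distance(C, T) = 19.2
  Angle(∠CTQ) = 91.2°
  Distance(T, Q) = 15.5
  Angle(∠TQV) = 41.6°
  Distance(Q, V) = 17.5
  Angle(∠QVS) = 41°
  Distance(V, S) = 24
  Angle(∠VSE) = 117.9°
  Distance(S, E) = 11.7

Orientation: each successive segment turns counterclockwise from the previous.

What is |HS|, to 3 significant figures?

33.1

H is at the origin; HC runs at 71.2° with length 15.5, so C = (5.00, 14.7). HC is perpendicular to CT, so CT runs at 161°; with |CT| = 19.2, T = (-13.2, 20.9). ∠CTQ = 91.2° gives TQ at -110° from the x-axis; with |TQ| = 15.5, Q = (-18.5, 6.30). ∠TQV = 41.6° gives QV at 28.4° from the x-axis; with |QV| = 17.5, V = (-3.09, 14.6). ∠QVS = 41.0° gives VS at 167° from the x-axis; with |VS| = 24.0, S = (-26.5, 19.9). Then |HS| = |S − H| = 33.1.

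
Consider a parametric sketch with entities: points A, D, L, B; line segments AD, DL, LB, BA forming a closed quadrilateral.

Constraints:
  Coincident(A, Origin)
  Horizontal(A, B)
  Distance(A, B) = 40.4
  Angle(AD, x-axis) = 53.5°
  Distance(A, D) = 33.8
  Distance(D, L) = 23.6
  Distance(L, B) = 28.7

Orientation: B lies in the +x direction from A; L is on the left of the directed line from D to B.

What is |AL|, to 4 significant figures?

52.15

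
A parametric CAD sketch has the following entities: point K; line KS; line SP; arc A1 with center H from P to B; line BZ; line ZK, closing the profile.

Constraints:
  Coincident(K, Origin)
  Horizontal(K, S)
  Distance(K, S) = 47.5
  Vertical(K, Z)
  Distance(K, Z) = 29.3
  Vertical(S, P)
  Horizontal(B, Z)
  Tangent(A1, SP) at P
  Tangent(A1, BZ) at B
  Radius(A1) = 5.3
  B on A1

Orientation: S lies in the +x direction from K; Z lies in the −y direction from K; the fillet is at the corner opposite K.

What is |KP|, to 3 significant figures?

53.2

K is at the origin; KS is horizontal with |KS| = 47.5 and S on the +x side, so S = (47.5, 0.00). K and Z share the same x with |KZ| = 29.3 and Z on the −y side, so Z = (0.00, -29.3). The virtual corner opposite K is at (47.5, -29.3). Tangency of A1 to SP means the radius HP is perpendicular to SP and tangency of A1 to BZ means the radius HB is perpendicular to BZ, with radius 5.3, so the center H sits 5.3 in from both sides at H = (42.2, -24.0). That places the tangent points at P = (47.5, -24.0) on SP and B = (42.2, -29.3) on BZ. Then |KP| = |P − K| = 53.2.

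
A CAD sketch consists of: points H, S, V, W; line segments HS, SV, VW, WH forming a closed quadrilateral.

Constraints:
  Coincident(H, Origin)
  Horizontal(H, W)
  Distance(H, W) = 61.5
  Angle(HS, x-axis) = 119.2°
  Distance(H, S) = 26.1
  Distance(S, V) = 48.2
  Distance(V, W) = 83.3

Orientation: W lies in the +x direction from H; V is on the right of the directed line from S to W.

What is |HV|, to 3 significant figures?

30.9

H is at the origin; HW is horizontal with |HW| = 61.5 and W in +x, so W = (61.5, 0). HS runs at 119.2° with |HS| = 26.1, so S = (-12.7, 22.8). V is determined by |SV| = 48.2 and |VW| = 83.3 together: it lies at the intersection of circle(S, 48.2) and circle(W, 83.3). With |SW| = 77.7, the foot of the radical line on SW is 9.10 from S and the perpendicular offset is √(48.2² − 9.10²) = 47.3. Taking the right-of-SW solution: V = (-17.9, -25.1).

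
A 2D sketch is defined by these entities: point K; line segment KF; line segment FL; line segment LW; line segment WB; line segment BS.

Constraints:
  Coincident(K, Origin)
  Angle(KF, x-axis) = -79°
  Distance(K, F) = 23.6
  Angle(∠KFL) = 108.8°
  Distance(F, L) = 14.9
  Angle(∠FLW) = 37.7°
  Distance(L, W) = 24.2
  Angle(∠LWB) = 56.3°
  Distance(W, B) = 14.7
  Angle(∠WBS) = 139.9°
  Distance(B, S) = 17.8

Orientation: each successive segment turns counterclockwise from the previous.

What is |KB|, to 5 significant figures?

22.328

K is at the origin; KF runs at -79.0° with length 23.6, so F = (4.5031, -23.166). ∠KFL = 108.8° gives FL at -7.8000° from the x-axis; with |FL| = 14.9, L = (19.265, -25.189). ∠FLW = 37.7° gives LW at 134.50° from the x-axis; with |LW| = 24.2, W = (2.3032, -7.9279). ∠LWB = 56.3° gives WB at -101.80° from the x-axis; with |WB| = 14.7, B = (-0.70286, -22.317). Then |KB| = |B − K| = 22.328.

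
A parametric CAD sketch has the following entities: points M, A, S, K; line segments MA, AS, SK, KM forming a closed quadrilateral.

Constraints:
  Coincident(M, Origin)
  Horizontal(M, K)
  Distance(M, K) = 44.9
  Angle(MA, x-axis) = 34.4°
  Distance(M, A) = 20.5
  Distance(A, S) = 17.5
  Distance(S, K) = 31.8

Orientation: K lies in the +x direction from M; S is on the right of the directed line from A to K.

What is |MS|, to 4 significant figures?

14.71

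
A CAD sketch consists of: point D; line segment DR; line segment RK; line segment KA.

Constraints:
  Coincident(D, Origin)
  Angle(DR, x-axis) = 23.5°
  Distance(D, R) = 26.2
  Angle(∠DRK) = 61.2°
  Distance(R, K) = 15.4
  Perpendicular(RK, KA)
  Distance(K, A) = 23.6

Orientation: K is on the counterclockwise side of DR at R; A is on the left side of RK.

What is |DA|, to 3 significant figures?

2.85

D is at the origin; DR runs at 23.5° with length 26.2, so R = 26.2·(cos 23.5°, sin 23.5°) = (24.0, 10.4). ∠DRK = 61.2°, so RK runs at 23.5° + (180° − 61.2°) = 142° from the x-axis; with |RK| = 15.4, K = R + 15.4·(cos 142°, sin 142°) = (11.8, 19.9). RK is perpendicular to KA; with |KA| = 23.6 on the left of RK, A = K + 23.6·(-0.612, -0.791) = (-2.59, 1.19). Then |DA| = |A − D| = 2.85.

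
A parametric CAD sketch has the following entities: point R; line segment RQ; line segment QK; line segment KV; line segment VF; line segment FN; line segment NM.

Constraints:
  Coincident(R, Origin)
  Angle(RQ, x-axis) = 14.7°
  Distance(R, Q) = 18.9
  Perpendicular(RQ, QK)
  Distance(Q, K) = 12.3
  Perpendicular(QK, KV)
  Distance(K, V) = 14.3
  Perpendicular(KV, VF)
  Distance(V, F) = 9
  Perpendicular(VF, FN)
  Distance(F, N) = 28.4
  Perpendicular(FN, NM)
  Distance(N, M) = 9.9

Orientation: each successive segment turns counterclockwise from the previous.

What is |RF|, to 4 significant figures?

5.661

R is at the origin; RQ runs at 14.7° with length 18.9, so Q = (18.28, 4.796). RQ ⟂ QK, so QK runs at 104.7°; with |QK| = 12.3, K = (15.16, 16.69). The perpendicularity gives KV at right angles to QK, so KV runs at -165.3°; with |KV| = 14.3, V = (1.328, 13.06). KV ⟂ VF, so VF runs at -75.30°; with |VF| = 9.0, F = (3.612, 4.359). Then |RF| = |F − R| = 5.661.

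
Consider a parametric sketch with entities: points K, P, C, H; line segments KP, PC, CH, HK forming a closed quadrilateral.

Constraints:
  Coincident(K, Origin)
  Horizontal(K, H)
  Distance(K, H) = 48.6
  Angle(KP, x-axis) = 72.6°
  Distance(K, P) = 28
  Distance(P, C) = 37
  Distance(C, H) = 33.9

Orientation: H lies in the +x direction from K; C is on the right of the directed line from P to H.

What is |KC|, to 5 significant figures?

18.640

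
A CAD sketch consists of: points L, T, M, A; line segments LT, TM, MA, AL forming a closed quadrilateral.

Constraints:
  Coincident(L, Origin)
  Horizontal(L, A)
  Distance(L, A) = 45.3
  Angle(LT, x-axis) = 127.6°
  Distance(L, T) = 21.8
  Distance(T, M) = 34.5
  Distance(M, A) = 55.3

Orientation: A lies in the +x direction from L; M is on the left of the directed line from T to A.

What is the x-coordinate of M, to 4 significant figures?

10.08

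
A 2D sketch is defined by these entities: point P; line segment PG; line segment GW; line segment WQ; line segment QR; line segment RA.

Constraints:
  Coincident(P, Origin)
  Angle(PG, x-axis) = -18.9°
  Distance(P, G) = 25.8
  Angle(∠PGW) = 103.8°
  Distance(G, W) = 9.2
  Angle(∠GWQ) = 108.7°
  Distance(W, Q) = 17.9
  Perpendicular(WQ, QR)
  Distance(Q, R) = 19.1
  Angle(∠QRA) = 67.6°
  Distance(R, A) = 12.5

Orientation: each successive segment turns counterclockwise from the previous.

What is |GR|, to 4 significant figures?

23.29

∠GWQ = 108.7° gives WQ at 128.6° from the x-axis; with |WQ| = 17.9, Q = (18.21, 13.37). The perpendicularity gives QR at right angles to WQ, so QR runs at -141.4°; with |QR| = 19.1, R = (3.285, 1.458). Then |GR| = |R − G| = 23.29.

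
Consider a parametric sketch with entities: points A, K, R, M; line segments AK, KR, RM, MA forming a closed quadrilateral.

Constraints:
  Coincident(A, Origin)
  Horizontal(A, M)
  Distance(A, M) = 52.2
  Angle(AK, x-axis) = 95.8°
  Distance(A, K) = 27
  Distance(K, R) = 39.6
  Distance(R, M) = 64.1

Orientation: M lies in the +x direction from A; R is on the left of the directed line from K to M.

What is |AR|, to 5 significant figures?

61.463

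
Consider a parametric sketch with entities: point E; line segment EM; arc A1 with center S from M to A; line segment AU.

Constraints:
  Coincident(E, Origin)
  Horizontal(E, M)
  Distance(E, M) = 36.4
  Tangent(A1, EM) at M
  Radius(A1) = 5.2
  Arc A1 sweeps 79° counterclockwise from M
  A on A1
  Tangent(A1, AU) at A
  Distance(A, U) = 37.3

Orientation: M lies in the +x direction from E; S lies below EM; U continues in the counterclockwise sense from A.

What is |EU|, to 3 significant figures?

47.4

On A1, M sits at bearing 90° from S; a 79° counterclockwise sweep puts A at bearing 169°, so A = S + 5.2·(cos 169°, sin 169°) = (31.3, -4.21). Tangency of A1 to AU means the radius SA is perpendicular to AU, so AU runs along (−sin 169°, cos 169°); with |AU| = 37.3, U = (24.2, -40.8). Then |EU| = |U − E| = 47.4.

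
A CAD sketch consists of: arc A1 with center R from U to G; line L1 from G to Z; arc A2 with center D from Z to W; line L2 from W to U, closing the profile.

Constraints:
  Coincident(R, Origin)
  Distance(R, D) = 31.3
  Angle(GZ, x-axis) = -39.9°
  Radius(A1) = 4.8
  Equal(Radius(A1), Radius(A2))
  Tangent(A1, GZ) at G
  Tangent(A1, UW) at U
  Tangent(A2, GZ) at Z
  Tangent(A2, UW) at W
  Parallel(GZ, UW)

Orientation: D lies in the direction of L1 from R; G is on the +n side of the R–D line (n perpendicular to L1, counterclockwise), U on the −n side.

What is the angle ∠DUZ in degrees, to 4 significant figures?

8.333°

The slot axis is L1's direction at -39.9°, so u = (cos -39.9°, sin -39.9°) = (0.7672, -0.6414) and n = (−sin -39.9°, cos -39.9°) = (0.6414, 0.7672). R is at the origin and D lies 31.3 along u from R, so D = 31.3·u = (24.01, -20.08). Tangency of A1 to both parallel lines with radius 4.8 puts G and U at R ± 4.8·n: G = (3.079, 3.682), U = (-3.079, -3.682). Equal radii place Z and W the same way about D: Z = D + 4.8·n = (27.09, -16.39), W = D − 4.8·n = (20.93, -23.76). Then cos ∠DUZ = UD·UZ / (|UD||UZ|), giving 8.333°.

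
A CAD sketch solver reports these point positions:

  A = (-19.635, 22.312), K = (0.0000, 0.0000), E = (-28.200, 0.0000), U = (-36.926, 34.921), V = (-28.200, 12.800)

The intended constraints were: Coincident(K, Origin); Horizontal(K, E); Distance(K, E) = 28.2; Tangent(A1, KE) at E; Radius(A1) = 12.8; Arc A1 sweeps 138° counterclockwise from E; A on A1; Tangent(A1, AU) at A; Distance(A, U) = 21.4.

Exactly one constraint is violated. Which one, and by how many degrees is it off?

Tangent(A1, AU) at A — off by 5.90°.

K = (0.00, 0.00) ✓; K.y = 0.00, E.y = 0.00 ✓; |KE| = 28.20 ✓; ∠(VE, EK) = 90.00° ✓; |VE| = 12.80 ✓; bearing(V→A) − bearing(V→E) = 138.0° ✓; |VA| = 12.80 ✓; ∠(VA, AU) = 84.10° ✗; |AU| = 21.40 ✓.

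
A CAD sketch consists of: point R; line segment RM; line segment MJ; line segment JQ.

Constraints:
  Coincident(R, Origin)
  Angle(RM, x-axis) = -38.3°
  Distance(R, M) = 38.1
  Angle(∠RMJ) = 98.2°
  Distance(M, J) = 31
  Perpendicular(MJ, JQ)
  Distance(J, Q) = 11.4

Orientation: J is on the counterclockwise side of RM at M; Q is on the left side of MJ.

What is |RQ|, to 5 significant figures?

44.941

∠RMJ = 98.2°, so MJ runs at -38.3° + (180° − 98.2°) = 43.500° from the x-axis; with |MJ| = 31.0, J = M + 31.0·(cos 43.500°, sin 43.500°) = (52.387, -2.2746). MJ ⟂ JQ; with |JQ| = 11.4 on the left of MJ, Q = J + 11.4·(-0.68835, 0.72537) = (44.539, 5.9947). Then |RQ| = |Q − R| = 44.941.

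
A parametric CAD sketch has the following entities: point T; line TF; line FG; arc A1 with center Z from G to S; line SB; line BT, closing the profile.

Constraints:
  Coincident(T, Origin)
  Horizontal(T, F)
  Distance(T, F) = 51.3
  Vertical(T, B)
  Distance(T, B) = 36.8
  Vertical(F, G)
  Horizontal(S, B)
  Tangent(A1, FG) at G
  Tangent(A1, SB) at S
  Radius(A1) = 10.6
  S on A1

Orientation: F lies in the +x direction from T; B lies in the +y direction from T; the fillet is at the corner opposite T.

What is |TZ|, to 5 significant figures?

48.404

T is at the origin; TF is horizontal with |TF| = 51.3 and F on the +x side, so F = (51.300, 0.0000). TB is vertical with |TB| = 36.8 and B on the +y side, so B = (0.0000, 36.800). The virtual corner opposite T is at (51.300, 36.800). Since A1 is tangent to FG there, ZG ⟂ FG and tangency of A1 to SB means the radius ZS is perpendicular to SB, with radius 10.6, so the center Z sits 10.6 in from both sides at Z = (40.700, 26.200). Then |TZ| = |Z − T| = 48.404.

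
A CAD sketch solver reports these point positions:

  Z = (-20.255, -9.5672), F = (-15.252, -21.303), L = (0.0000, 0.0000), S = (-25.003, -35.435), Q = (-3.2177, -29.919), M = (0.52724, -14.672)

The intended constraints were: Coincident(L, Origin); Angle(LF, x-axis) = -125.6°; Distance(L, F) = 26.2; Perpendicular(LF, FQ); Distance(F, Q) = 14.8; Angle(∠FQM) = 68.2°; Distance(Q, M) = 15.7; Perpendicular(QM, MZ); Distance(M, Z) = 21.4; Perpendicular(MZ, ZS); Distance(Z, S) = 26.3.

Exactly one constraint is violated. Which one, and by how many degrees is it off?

Perpendicular(MZ, ZS) — off by 3.40°.

L = (0.00, 0.00) ✓; LF at -125.6° ✓; |LF| = 26.20 ✓; ∠(LF, FQ) = 90.00° ✓; |FQ| = 14.80 ✓; ∠FQM = 68.20° ✓; |QM| = 15.70 ✓; ∠(QM, MZ) = 90.00° ✓; |MZ| = 21.40 ✓; ∠(MZ, ZS) = 93.40° ✗; |ZS| = 26.30 ✓.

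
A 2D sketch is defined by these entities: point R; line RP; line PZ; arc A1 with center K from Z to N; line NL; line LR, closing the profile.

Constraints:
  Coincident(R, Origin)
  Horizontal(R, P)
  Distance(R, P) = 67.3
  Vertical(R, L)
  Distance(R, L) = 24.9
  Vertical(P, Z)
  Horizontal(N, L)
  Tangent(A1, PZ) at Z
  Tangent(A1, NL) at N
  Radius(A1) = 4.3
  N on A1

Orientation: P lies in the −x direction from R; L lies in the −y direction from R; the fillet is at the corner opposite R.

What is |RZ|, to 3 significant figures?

70.4

R is at the origin; RP is horizontal with |RP| = 67.3 and P on the −x side, so P = (-67.3, 0.00). R and L share the same x with |RL| = 24.9 and L on the −y side, so L = (0.00, -24.9). The virtual corner opposite R is at (-67.3, -24.9). Tangency of A1 to PZ means the radius KZ is perpendicular to PZ and tangency of A1 to NL means the radius KN is perpendicular to NL, with radius 4.3, so the center K sits 4.3 in from both sides at K = (-63.0, -20.6). That places the tangent points at Z = (-67.3, -20.6) on PZ and N = (-63.0, -24.9) on NL. Then |RZ| = |Z − R| = 70.4.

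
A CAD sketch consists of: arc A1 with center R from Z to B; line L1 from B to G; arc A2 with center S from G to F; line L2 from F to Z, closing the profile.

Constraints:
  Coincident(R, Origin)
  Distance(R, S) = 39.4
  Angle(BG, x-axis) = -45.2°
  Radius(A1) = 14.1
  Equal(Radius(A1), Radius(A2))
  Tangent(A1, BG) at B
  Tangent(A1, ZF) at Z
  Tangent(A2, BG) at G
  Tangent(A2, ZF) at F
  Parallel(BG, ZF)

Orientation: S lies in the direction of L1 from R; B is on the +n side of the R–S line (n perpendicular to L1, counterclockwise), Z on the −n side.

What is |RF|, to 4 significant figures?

41.85

The slot axis is L1's direction at -45.2°, so u = (cos -45.2°, sin -45.2°) = (0.7046, -0.7096) and n = (−sin -45.2°, cos -45.2°) = (0.7096, 0.7046). R is at the origin and S lies 39.4 along u from R, so S = 39.4·u = (27.76, -27.96). Tangency of A1 to both parallel lines with radius 14.1 puts B and Z at R ± 14.1·n: B = (10.00, 9.935), Z = (-10.00, -9.935). Equal radii place G and F the same way about S: G = S + 14.1·n = (37.77, -18.02), F = S − 14.1·n = (17.76, -37.89). Then |RF| = |F − R| = 41.85.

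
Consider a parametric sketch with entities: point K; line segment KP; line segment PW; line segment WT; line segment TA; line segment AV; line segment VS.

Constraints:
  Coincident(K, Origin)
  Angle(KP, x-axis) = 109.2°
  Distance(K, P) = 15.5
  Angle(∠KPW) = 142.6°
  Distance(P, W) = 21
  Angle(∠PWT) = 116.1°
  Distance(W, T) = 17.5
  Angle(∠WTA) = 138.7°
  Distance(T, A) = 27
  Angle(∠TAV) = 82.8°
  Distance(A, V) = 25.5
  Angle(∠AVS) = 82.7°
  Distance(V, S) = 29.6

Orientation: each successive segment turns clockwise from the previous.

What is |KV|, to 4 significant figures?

24.90

K is at the origin; KP runs at 109.2° with length 15.5, so P = (-5.097, 14.64). ∠KPW = 142.6° gives PW at 71.80° from the x-axis; with |PW| = 21.0, W = (1.462, 34.59). ∠PWT = 116.1° gives WT at 7.900° from the x-axis; with |WT| = 17.5, T = (18.80, 36.99). ∠WTA = 138.7° gives TA at -33.40° from the x-axis; with |TA| = 27.0, A = (41.34, 22.13). ∠TAV = 82.8° gives AV at -130.6° from the x-axis; with |AV| = 25.5, V = (24.74, 2.768). Then |KV| = |V − K| = 24.90.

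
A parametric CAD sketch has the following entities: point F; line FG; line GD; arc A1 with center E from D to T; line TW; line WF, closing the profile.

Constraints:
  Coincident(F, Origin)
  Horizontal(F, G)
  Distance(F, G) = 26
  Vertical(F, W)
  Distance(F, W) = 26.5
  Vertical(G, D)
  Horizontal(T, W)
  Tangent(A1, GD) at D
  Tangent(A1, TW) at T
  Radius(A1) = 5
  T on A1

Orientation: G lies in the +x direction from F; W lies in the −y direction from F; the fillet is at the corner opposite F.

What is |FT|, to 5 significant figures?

33.812

F is at the origin; F and G share the same y with |FG| = 26.0 and G on the +x side, so G = (26.000, 0.0000). FW is vertical with |FW| = 26.5 and W on the −y side, so W = (0.0000, -26.500). The virtual corner opposite F is at (26.000, -26.500). The tangent condition forces ED to be normal to GD and the tangent condition forces ET to be normal to TW, with radius 5.0, so the center E sits 5.0 in from both sides at E = (21.000, -21.500). That places the tangent points at D = (26.000, -21.500) on GD and T = (21.000, -26.500) on TW. Then |FT| = |T − F| = 33.812.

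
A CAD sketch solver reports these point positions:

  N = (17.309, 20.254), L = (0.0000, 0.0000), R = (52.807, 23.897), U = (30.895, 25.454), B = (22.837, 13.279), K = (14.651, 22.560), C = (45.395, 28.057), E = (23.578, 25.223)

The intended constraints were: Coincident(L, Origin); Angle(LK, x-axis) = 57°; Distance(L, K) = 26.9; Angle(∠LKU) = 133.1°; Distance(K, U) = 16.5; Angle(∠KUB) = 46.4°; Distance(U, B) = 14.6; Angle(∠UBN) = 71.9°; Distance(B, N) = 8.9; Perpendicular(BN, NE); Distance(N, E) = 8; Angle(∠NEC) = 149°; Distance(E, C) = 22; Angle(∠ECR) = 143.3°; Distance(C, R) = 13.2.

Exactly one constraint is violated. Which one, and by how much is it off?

Distance(C, R) = 13.2 — off by 4.70.

L = (0.00, 0.00) ✓; LK at 57.00° ✓; |LK| = 26.90 ✓; ∠LKU = 133.1° ✓; |KU| = 16.50 ✓; ∠KUB = 46.40° ✓; |UB| = 14.60 ✓; ∠UBN = 71.90° ✓; |BN| = 8.900 ✓; ∠(BN, NE) = 90.00° ✓; |NE| = 7.999 ✓; ∠NEC = 149.0° ✓; |EC| = 22.00 ✓; ∠ECR = 143.3° ✓; |CR| = 8.500 ✗.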